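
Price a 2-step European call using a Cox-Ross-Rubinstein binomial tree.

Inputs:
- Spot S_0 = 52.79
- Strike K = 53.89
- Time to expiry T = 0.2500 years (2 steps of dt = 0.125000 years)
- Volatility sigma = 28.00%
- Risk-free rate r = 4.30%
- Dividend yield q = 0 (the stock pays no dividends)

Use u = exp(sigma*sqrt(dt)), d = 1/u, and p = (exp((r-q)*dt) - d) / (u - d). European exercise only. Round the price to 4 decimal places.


dt = T/N = 0.125000
u = exp(sigma*sqrt(dt)) = 1.104061; d = 1/u = 0.905747
p = (exp((r-q)*dt) - d) / (u - d) = 0.502448
Discount per step: exp(-r*dt) = 0.994639
Stock lattice S(k, i) with i counting down-moves:
  k=0: S(0,0) = 52.7900
  k=1: S(1,0) = 58.2834; S(1,1) = 47.8144
  k=2: S(2,0) = 64.3484; S(2,1) = 52.7900; S(2,2) = 43.3078
Terminal payoffs V(N, i) = max(S_T - K, 0):
  V(2,0) = 10.458375; V(2,1) = 0.000000; V(2,2) = 0.000000
Backward induction: V(k, i) = exp(-r*dt) * [p * V(k+1, i) + (1-p) * V(k+1, i+1)].
  V(1,0) = exp(-r*dt) * [p*10.458375 + (1-p)*0.000000] = 5.226621
  V(1,1) = exp(-r*dt) * [p*0.000000 + (1-p)*0.000000] = 0.000000
  V(0,0) = exp(-r*dt) * [p*5.226621 + (1-p)*0.000000] = 2.612028

Answer: Price = V(0,0) = 2.6120


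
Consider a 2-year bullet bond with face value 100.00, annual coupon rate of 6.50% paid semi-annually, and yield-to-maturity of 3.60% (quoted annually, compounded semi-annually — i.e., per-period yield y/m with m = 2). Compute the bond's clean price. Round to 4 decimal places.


Coupon per period c = face * coupon_rate / m = 3.250000
Periods per year m = 2; per-period yield y/m = 0.018000
Number of cashflows N = 4
Cashflows (t years, CF_t, discount factor 1/(1+y/m)^(m*t), PV):
  t = 0.5000: CF_t = 3.250000, DF = 0.982318, PV = 3.192534
  t = 1.0000: CF_t = 3.250000, DF = 0.964949, PV = 3.136085
  t = 1.5000: CF_t = 3.250000, DF = 0.947887, PV = 3.080633
  t = 2.0000: CF_t = 103.250000, DF = 0.931127, PV = 96.138856
Price P = sum_t PV_t = 105.548108

Answer: Price = 105.5481


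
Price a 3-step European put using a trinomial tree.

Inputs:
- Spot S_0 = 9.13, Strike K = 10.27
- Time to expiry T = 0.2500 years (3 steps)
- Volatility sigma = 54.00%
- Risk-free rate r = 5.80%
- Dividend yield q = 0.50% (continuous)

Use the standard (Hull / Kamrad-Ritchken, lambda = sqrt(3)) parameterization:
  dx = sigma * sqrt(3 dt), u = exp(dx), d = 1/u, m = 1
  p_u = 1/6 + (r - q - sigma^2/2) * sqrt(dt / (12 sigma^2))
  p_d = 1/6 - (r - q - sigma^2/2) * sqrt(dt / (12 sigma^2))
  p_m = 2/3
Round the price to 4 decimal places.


dt = T/N = 0.083333; dx = sigma*sqrt(3*dt) = 0.270000
u = exp(dx) = 1.309964; d = 1/u = 0.763379
p_u = 0.152346, p_m = 0.666667, p_d = 0.180988
Discount per step: exp(-r*dt) = 0.995178
Stock lattice S(k, j) with j the centered position index:
  k=0: S(0,+0) = 9.1300
  k=1: S(1,-1) = 6.9697; S(1,+0) = 9.1300; S(1,+1) = 11.9600
  k=2: S(2,-2) = 5.3205; S(2,-1) = 6.9697; S(2,+0) = 9.1300; S(2,+1) = 11.9600; S(2,+2) = 15.6671
  k=3: S(3,-3) = 4.0616; S(3,-2) = 5.3205; S(3,-1) = 6.9697; S(3,+0) = 9.1300; S(3,+1) = 11.9600; S(3,+2) = 15.6671; S(3,+3) = 20.5234
Terminal payoffs V(N, j) = max(K - S_T, 0):
  V(3,-3) = 6.208446; V(3,-2) = 4.949508; V(3,-1) = 3.300345; V(3,+0) = 1.140000; V(3,+1) = 0.000000; V(3,+2) = 0.000000; V(3,+3) = 0.000000
Backward induction: V(k, j) = exp(-r*dt) * [p_u * V(k+1, j+1) + p_m * V(k+1, j) + p_d * V(k+1, j-1)]
  V(2,-2) = exp(-r*dt) * [p_u*3.300345 + p_m*4.949508 + p_d*6.208446] = 4.902366
  V(2,-1) = exp(-r*dt) * [p_u*1.140000 + p_m*3.300345 + p_d*4.949508] = 3.253939
  V(2,+0) = exp(-r*dt) * [p_u*0.000000 + p_m*1.140000 + p_d*3.300345] = 1.350777
  V(2,+1) = exp(-r*dt) * [p_u*0.000000 + p_m*0.000000 + p_d*1.140000] = 0.205331
  V(2,+2) = exp(-r*dt) * [p_u*0.000000 + p_m*0.000000 + p_d*0.000000] = 0.000000
  V(1,-1) = exp(-r*dt) * [p_u*1.350777 + p_m*3.253939 + p_d*4.902366] = 3.246615
  V(1,+0) = exp(-r*dt) * [p_u*0.205331 + p_m*1.350777 + p_d*3.253939] = 1.513390
  V(1,+1) = exp(-r*dt) * [p_u*0.000000 + p_m*0.205331 + p_d*1.350777] = 0.379523
  V(0,+0) = exp(-r*dt) * [p_u*0.379523 + p_m*1.513390 + p_d*3.246615] = 1.646366

Answer: Price = V(0,0) = 1.6464


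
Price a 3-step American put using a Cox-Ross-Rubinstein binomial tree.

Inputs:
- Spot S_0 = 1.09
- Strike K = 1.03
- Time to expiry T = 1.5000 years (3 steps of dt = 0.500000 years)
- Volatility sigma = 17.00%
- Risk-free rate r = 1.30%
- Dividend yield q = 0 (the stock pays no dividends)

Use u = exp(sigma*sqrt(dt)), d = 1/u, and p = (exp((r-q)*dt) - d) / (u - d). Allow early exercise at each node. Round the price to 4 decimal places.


dt = T/N = 0.500000
u = exp(sigma*sqrt(dt)) = 1.127732; d = 1/u = 0.886736
p = (exp((r-q)*dt) - d) / (u - d) = 0.497043
Discount per step: exp(-r*dt) = 0.993521
Stock lattice S(k, i) with i counting down-moves:
  k=0: S(0,0) = 1.0900
  k=1: S(1,0) = 1.2292; S(1,1) = 0.9665
  k=2: S(2,0) = 1.3862; S(2,1) = 1.0900; S(2,2) = 0.8571
  k=3: S(3,0) = 1.5633; S(3,1) = 1.2292; S(3,2) = 0.9665; S(3,3) = 0.7600
Terminal payoffs V(N, i) = max(K - S_T, 0):
  V(3,0) = 0.000000; V(3,1) = 0.000000; V(3,2) = 0.063458; V(3,3) = 0.270008
Backward induction: V(k, i) = exp(-r*dt) * [p * V(k+1, i) + (1-p) * V(k+1, i+1)]; then take max(V_cont, immediate exercise) for American.
  V(2,0) = exp(-r*dt) * [p*0.000000 + (1-p)*0.000000] = 0.000000; exercise = 0.000000; V(2,0) = max -> 0.000000
  V(2,1) = exp(-r*dt) * [p*0.000000 + (1-p)*0.063458] = 0.031710; exercise = 0.000000; V(2,1) = max -> 0.031710
  V(2,2) = exp(-r*dt) * [p*0.063458 + (1-p)*0.270008] = 0.166259; exercise = 0.172933; V(2,2) = max -> 0.172933
  V(1,0) = exp(-r*dt) * [p*0.000000 + (1-p)*0.031710] = 0.015845; exercise = 0.000000; V(1,0) = max -> 0.015845
  V(1,1) = exp(-r*dt) * [p*0.031710 + (1-p)*0.172933] = 0.102073; exercise = 0.063458; V(1,1) = max -> 0.102073
  V(0,0) = exp(-r*dt) * [p*0.015845 + (1-p)*0.102073] = 0.058830; exercise = 0.000000; V(0,0) = max -> 0.058830

Answer: Price = V(0,0) = 0.0588


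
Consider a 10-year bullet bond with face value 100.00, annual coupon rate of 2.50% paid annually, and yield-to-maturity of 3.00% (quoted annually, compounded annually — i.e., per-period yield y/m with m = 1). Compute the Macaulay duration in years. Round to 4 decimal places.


Answer: Macaulay duration = 8.9434 years

Derivation:
Coupon per period c = face * coupon_rate / m = 2.500000
Periods per year m = 1; per-period yield y/m = 0.030000
Number of cashflows N = 10
Cashflows (t years, CF_t, discount factor 1/(1+y/m)^(m*t), PV):
  t = 1.0000: CF_t = 2.500000, DF = 0.970874, PV = 2.427184
  t = 2.0000: CF_t = 2.500000, DF = 0.942596, PV = 2.356490
  t = 3.0000: CF_t = 2.500000, DF = 0.915142, PV = 2.287854
  t = 4.0000: CF_t = 2.500000, DF = 0.888487, PV = 2.221218
  t = 5.0000: CF_t = 2.500000, DF = 0.862609, PV = 2.156522
  t = 6.0000: CF_t = 2.500000, DF = 0.837484, PV = 2.093711
  t = 7.0000: CF_t = 2.500000, DF = 0.813092, PV = 2.032729
  t = 8.0000: CF_t = 2.500000, DF = 0.789409, PV = 1.973523
  t = 9.0000: CF_t = 2.500000, DF = 0.766417, PV = 1.916042
  t = 10.0000: CF_t = 102.500000, DF = 0.744094, PV = 76.269626
Price P = sum_t PV_t = 95.734899
Macaulay numerator sum_t t * PV_t:
  t * PV_t at t = 1.0000: 2.427184
  t * PV_t at t = 2.0000: 4.712980
  t * PV_t at t = 3.0000: 6.863562
  t * PV_t at t = 4.0000: 8.884870
  t * PV_t at t = 5.0000: 10.782610
  t * PV_t at t = 6.0000: 12.562264
  t * PV_t at t = 7.0000: 14.229101
  t * PV_t at t = 8.0000: 15.788185
  t * PV_t at t = 9.0000: 17.244376
  t * PV_t at t = 10.0000: 762.696263
Macaulay duration D = (sum_t t * PV_t) / P = 856.191396 / 95.734899 = 8.943357


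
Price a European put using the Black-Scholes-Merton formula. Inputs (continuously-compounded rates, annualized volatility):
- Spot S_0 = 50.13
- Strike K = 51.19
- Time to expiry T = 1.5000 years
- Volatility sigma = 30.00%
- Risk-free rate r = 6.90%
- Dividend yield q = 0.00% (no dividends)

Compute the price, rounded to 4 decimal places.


d1 = (ln(S/K) + (r - q + 0.5*sigma^2) * T) / (sigma * sqrt(T)) = 0.40845359
d2 = d1 - sigma * sqrt(T) = 0.04103013
exp(-rT) = 0.90167602; exp(-qT) = 1.00000000
P = K * exp(-rT) * N(-d2) - S_0 * exp(-qT) * N(-d1)
N(-d1) = 0.34147035; N(-d2) = 0.48363594
P = 51.1900 * 0.90167602 * 0.48363594 - 50.1300 * 1.00000000 * 0.34147035 = 5.2052

Answer: Price = 5.2052


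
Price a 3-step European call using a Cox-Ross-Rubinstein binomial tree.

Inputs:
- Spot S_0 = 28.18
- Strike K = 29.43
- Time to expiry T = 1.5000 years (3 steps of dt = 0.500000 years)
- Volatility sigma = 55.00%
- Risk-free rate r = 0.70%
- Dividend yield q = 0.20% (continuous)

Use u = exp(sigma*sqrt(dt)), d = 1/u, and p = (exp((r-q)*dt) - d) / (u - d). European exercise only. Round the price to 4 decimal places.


Answer: Price = V(0,0) = 7.6210

Derivation:
dt = T/N = 0.500000
u = exp(sigma*sqrt(dt)) = 1.475370; d = 1/u = 0.677796
p = (exp((r-q)*dt) - d) / (u - d) = 0.407118
Discount per step: exp(-r*dt) = 0.996506
Stock lattice S(k, i) with i counting down-moves:
  k=0: S(0,0) = 28.1800
  k=1: S(1,0) = 41.5759; S(1,1) = 19.1003
  k=2: S(2,0) = 61.3399; S(2,1) = 28.1800; S(2,2) = 12.9461
  k=3: S(3,0) = 90.4990; S(3,1) = 41.5759; S(3,2) = 19.1003; S(3,3) = 8.7748
Terminal payoffs V(N, i) = max(S_T - K, 0):
  V(3,0) = 61.068990; V(3,1) = 12.145923; V(3,2) = 0.000000; V(3,3) = 0.000000
Backward induction: V(k, i) = exp(-r*dt) * [p * V(k+1, i) + (1-p) * V(k+1, i+1)].
  V(2,0) = exp(-r*dt) * [p*61.068990 + (1-p)*12.145923] = 31.951381
  V(2,1) = exp(-r*dt) * [p*12.145923 + (1-p)*0.000000] = 4.927553
  V(2,2) = exp(-r*dt) * [p*0.000000 + (1-p)*0.000000] = 0.000000
  V(1,0) = exp(-r*dt) * [p*31.951381 + (1-p)*4.927553] = 15.873797
  V(1,1) = exp(-r*dt) * [p*4.927553 + (1-p)*0.000000] = 1.999089
  V(0,0) = exp(-r*dt) * [p*15.873797 + (1-p)*1.999089] = 7.621018


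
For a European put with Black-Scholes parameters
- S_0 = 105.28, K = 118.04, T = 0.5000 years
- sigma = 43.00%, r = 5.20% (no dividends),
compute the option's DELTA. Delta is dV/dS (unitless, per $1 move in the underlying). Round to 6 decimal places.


Answer: Delta = -0.555160

Derivation:
d1 = -0.1387083108; d2 = -0.4427642268
phi(d1) = 0.3951228574; exp(-qT) = 1.0000000000; exp(-rT) = 0.9743350896
N(-d1) = 0.5551596748
Delta = -exp(-qT) * N(-d1) = -1.0000000000 * 0.5551596748 = -0.555160


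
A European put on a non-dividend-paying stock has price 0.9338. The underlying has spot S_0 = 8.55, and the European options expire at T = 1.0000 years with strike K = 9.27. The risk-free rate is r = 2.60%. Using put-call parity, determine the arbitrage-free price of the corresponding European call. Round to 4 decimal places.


Put-call parity: C - P = S_0 * exp(-qT) - K * exp(-rT).
S_0 * exp(-qT) = 8.5500 * 1.00000000 = 8.55000000
K * exp(-rT) = 9.2700 * 0.97433509 = 9.03208628
C = P + S*exp(-qT) - K*exp(-rT)
C = 0.9338 + 8.55000000 - 9.03208628 = 0.4517

Answer: Call price = 0.4517


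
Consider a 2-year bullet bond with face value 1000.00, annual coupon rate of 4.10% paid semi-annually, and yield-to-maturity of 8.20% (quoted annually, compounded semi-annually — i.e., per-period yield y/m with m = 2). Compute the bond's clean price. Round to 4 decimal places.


Coupon per period c = face * coupon_rate / m = 20.500000
Periods per year m = 2; per-period yield y/m = 0.041000
Number of cashflows N = 4
Cashflows (t years, CF_t, discount factor 1/(1+y/m)^(m*t), PV):
  t = 0.5000: CF_t = 20.500000, DF = 0.960615, PV = 19.692603
  t = 1.0000: CF_t = 20.500000, DF = 0.922781, PV = 18.917006
  t = 1.5000: CF_t = 20.500000, DF = 0.886437, PV = 18.171956
  t = 2.0000: CF_t = 1020.500000, DF = 0.851524, PV = 868.980620
Price P = sum_t PV_t = 925.762185

Answer: Price = 925.7622


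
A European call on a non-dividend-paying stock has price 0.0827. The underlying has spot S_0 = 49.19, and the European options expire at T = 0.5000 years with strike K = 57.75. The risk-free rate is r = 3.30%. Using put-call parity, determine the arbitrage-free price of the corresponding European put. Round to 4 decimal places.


Put-call parity: C - P = S_0 * exp(-qT) - K * exp(-rT).
S_0 * exp(-qT) = 49.1900 * 1.00000000 = 49.19000000
K * exp(-rT) = 57.7500 * 0.98363538 = 56.80494316
P = C - S*exp(-qT) + K*exp(-rT)
P = 0.0827 - 49.19000000 + 56.80494316 = 7.6976

Answer: Put price = 7.6976


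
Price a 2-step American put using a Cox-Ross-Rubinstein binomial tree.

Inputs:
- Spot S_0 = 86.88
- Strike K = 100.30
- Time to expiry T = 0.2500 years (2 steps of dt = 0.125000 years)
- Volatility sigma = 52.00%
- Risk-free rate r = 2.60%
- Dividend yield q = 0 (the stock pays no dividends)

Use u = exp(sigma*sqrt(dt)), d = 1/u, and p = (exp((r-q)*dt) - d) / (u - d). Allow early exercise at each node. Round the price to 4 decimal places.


Answer: Price = V(0,0) = 18.3086

Derivation:
dt = T/N = 0.125000
u = exp(sigma*sqrt(dt)) = 1.201833; d = 1/u = 0.832062
p = (exp((r-q)*dt) - d) / (u - d) = 0.462971
Discount per step: exp(-r*dt) = 0.996755
Stock lattice S(k, i) with i counting down-moves:
  k=0: S(0,0) = 86.8800
  k=1: S(1,0) = 104.4152; S(1,1) = 72.2896
  k=2: S(2,0) = 125.4897; S(2,1) = 86.8800; S(2,2) = 60.1495
Terminal payoffs V(N, i) = max(K - S_T, 0):
  V(2,0) = 0.000000; V(2,1) = 13.420000; V(2,2) = 40.150548
Backward induction: V(k, i) = exp(-r*dt) * [p * V(k+1, i) + (1-p) * V(k+1, i+1)]; then take max(V_cont, immediate exercise) for American.
  V(1,0) = exp(-r*dt) * [p*0.000000 + (1-p)*13.420000] = 7.183550; exercise = 0.000000; V(1,0) = max -> 7.183550
  V(1,1) = exp(-r*dt) * [p*13.420000 + (1-p)*40.150548] = 27.684967; exercise = 28.010413; V(1,1) = max -> 28.010413
  V(0,0) = exp(-r*dt) * [p*7.183550 + (1-p)*28.010413] = 18.308588; exercise = 13.420000; V(0,0) = max -> 18.308588


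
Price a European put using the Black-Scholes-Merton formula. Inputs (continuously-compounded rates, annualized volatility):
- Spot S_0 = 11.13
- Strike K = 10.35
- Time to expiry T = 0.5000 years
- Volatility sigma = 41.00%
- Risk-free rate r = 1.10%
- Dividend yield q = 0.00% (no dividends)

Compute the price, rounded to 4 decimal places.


Answer: Price = 0.8604

Derivation:
d1 = (ln(S/K) + (r - q + 0.5*sigma^2) * T) / (sigma * sqrt(T)) = 0.41454616
d2 = d1 - sigma * sqrt(T) = 0.12463238
exp(-rT) = 0.99451510; exp(-qT) = 1.00000000
P = K * exp(-rT) * N(-d2) - S_0 * exp(-qT) * N(-d1)
N(-d1) = 0.33923708; N(-d2) = 0.45040729
P = 10.3500 * 0.99451510 * 0.45040729 - 11.1300 * 1.00000000 * 0.33923708 = 0.8604


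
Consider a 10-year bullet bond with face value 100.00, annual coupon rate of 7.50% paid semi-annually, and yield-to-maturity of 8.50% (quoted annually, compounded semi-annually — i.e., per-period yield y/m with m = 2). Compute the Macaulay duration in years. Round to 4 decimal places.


Coupon per period c = face * coupon_rate / m = 3.750000
Periods per year m = 2; per-period yield y/m = 0.042500
Number of cashflows N = 20
Cashflows (t years, CF_t, discount factor 1/(1+y/m)^(m*t), PV):
  t = 0.5000: CF_t = 3.750000, DF = 0.959233, PV = 3.597122
  t = 1.0000: CF_t = 3.750000, DF = 0.920127, PV = 3.450477
  t = 1.5000: CF_t = 3.750000, DF = 0.882616, PV = 3.309810
  t = 2.0000: CF_t = 3.750000, DF = 0.846634, PV = 3.174878
  t = 2.5000: CF_t = 3.750000, DF = 0.812119, PV = 3.045446
  t = 3.0000: CF_t = 3.750000, DF = 0.779011, PV = 2.921291
  t = 3.5000: CF_t = 3.750000, DF = 0.747253, PV = 2.802198
  t = 4.0000: CF_t = 3.750000, DF = 0.716789, PV = 2.687960
  t = 4.5000: CF_t = 3.750000, DF = 0.687568, PV = 2.578379
  t = 5.0000: CF_t = 3.750000, DF = 0.659537, PV = 2.473265
  t = 5.5000: CF_t = 3.750000, DF = 0.632650, PV = 2.372436
  t = 6.0000: CF_t = 3.750000, DF = 0.606858, PV = 2.275718
  t = 6.5000: CF_t = 3.750000, DF = 0.582118, PV = 2.182943
  t = 7.0000: CF_t = 3.750000, DF = 0.558387, PV = 2.093950
  t = 7.5000: CF_t = 3.750000, DF = 0.535623, PV = 2.008585
  t = 8.0000: CF_t = 3.750000, DF = 0.513787, PV = 1.926701
  t = 8.5000: CF_t = 3.750000, DF = 0.492841, PV = 1.848154
  t = 9.0000: CF_t = 3.750000, DF = 0.472749, PV = 1.772810
  t = 9.5000: CF_t = 3.750000, DF = 0.453477, PV = 1.700537
  t = 10.0000: CF_t = 103.750000, DF = 0.434989, PV = 45.130156
Price P = sum_t PV_t = 93.352817
Macaulay numerator sum_t t * PV_t:
  t * PV_t at t = 0.5000: 1.798561
  t * PV_t at t = 1.0000: 3.450477
  t * PV_t at t = 1.5000: 4.964715
  t * PV_t at t = 2.0000: 6.349756
  t * PV_t at t = 2.5000: 7.613616
  t * PV_t at t = 3.0000: 8.763874
  t * PV_t at t = 3.5000: 9.807693
  t * PV_t at t = 4.0000: 10.751839
  t * PV_t at t = 4.5000: 11.602704
  t * PV_t at t = 5.0000: 12.366324
  t * PV_t at t = 5.5000: 13.048400
  t * PV_t at t = 6.0000: 13.654310
  t * PV_t at t = 6.5000: 14.189131
  t * PV_t at t = 7.0000: 14.657652
  t * PV_t at t = 7.5000: 15.064391
  t * PV_t at t = 8.0000: 15.413605
  t * PV_t at t = 8.5000: 15.709310
  t * PV_t at t = 9.0000: 15.955287
  t * PV_t at t = 9.5000: 16.155100
  t * PV_t at t = 10.0000: 451.301558
Macaulay duration D = (sum_t t * PV_t) / P = 662.618304 / 93.352817 = 7.098000

Answer: Macaulay duration = 7.0980 years


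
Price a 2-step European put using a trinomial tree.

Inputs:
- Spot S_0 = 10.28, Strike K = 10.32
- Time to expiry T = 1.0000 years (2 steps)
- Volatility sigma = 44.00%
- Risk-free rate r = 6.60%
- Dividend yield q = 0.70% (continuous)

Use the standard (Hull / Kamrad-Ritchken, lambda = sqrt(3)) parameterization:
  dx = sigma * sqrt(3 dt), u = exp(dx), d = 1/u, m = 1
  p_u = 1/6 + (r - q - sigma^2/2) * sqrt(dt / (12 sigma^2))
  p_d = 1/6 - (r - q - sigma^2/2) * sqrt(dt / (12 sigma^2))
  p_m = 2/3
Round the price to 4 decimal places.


dt = T/N = 0.500000; dx = sigma*sqrt(3*dt) = 0.538888
u = exp(dx) = 1.714099; d = 1/u = 0.583397
p_u = 0.149131, p_m = 0.666667, p_d = 0.184203
Discount per step: exp(-r*dt) = 0.967539
Stock lattice S(k, j) with j the centered position index:
  k=0: S(0,+0) = 10.2800
  k=1: S(1,-1) = 5.9973; S(1,+0) = 10.2800; S(1,+1) = 17.6209
  k=2: S(2,-2) = 3.4988; S(2,-1) = 5.9973; S(2,+0) = 10.2800; S(2,+1) = 17.6209; S(2,+2) = 30.2040
Terminal payoffs V(N, j) = max(K - S_T, 0):
  V(2,-2) = 6.821183; V(2,-1) = 4.322681; V(2,+0) = 0.040000; V(2,+1) = 0.000000; V(2,+2) = 0.000000
Backward induction: V(k, j) = exp(-r*dt) * [p_u * V(k+1, j+1) + p_m * V(k+1, j) + p_d * V(k+1, j-1)]
  V(1,-1) = exp(-r*dt) * [p_u*0.040000 + p_m*4.322681 + p_d*6.821183] = 4.009706
  V(1,+0) = exp(-r*dt) * [p_u*0.000000 + p_m*0.040000 + p_d*4.322681] = 0.796204
  V(1,+1) = exp(-r*dt) * [p_u*0.000000 + p_m*0.000000 + p_d*0.040000] = 0.007129
  V(0,+0) = exp(-r*dt) * [p_u*0.007129 + p_m*0.796204 + p_d*4.009706] = 1.229223

Answer: Price = V(0,0) = 1.2292


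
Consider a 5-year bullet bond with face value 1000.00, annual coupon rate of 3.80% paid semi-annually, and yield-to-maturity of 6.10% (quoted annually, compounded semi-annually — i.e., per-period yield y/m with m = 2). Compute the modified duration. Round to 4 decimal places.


Answer: Modified duration = 4.4392

Derivation:
Coupon per period c = face * coupon_rate / m = 19.000000
Periods per year m = 2; per-period yield y/m = 0.030500
Number of cashflows N = 10
Cashflows (t years, CF_t, discount factor 1/(1+y/m)^(m*t), PV):
  t = 0.5000: CF_t = 19.000000, DF = 0.970403, PV = 18.437652
  t = 1.0000: CF_t = 19.000000, DF = 0.941681, PV = 17.891947
  t = 1.5000: CF_t = 19.000000, DF = 0.913810, PV = 17.362394
  t = 2.0000: CF_t = 19.000000, DF = 0.886764, PV = 16.848515
  t = 2.5000: CF_t = 19.000000, DF = 0.860518, PV = 16.349844
  t = 3.0000: CF_t = 19.000000, DF = 0.835049, PV = 15.865933
  t = 3.5000: CF_t = 19.000000, DF = 0.810334, PV = 15.396345
  t = 4.0000: CF_t = 19.000000, DF = 0.786350, PV = 14.940655
  t = 4.5000: CF_t = 19.000000, DF = 0.763076, PV = 14.498452
  t = 5.0000: CF_t = 1019.000000, DF = 0.740491, PV = 754.560771
Price P = sum_t PV_t = 902.152508
First compute Macaulay numerator sum_t t * PV_t:
  t * PV_t at t = 0.5000: 9.218826
  t * PV_t at t = 1.0000: 17.891947
  t * PV_t at t = 1.5000: 26.043591
  t * PV_t at t = 2.0000: 33.697029
  t * PV_t at t = 2.5000: 40.874611
  t * PV_t at t = 3.0000: 47.597800
  t * PV_t at t = 3.5000: 53.887207
  t * PV_t at t = 4.0000: 59.762619
  t * PV_t at t = 4.5000: 65.243034
  t * PV_t at t = 5.0000: 3772.803855
Macaulay duration D = 4127.020519 / 902.152508 = 4.574637
Modified duration = D / (1 + y/m) = 4.574637 / (1 + 0.030500) = 4.439240


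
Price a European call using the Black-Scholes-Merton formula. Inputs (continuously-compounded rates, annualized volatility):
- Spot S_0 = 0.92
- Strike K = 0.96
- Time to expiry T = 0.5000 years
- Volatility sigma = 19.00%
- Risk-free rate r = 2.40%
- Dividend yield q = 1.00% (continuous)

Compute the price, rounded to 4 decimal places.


d1 = (ln(S/K) + (r - q + 0.5*sigma^2) * T) / (sigma * sqrt(T)) = -0.19750322
d2 = d1 - sigma * sqrt(T) = -0.33185351
exp(-rT) = 0.98807171; exp(-qT) = 0.99501248
C = S_0 * exp(-qT) * N(d1) - K * exp(-rT) * N(d2)
N(d1) = 0.42171688; N(d2) = 0.36999994
C = 0.9200 * 0.99501248 * 0.42171688 - 0.9600 * 0.98807171 * 0.36999994 = 0.0351

Answer: Price = 0.0351


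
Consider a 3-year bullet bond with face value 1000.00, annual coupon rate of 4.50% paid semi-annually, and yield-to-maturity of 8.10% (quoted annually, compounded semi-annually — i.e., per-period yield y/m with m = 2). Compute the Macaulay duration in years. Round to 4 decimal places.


Coupon per period c = face * coupon_rate / m = 22.500000
Periods per year m = 2; per-period yield y/m = 0.040500
Number of cashflows N = 6
Cashflows (t years, CF_t, discount factor 1/(1+y/m)^(m*t), PV):
  t = 0.5000: CF_t = 22.500000, DF = 0.961076, PV = 21.624219
  t = 1.0000: CF_t = 22.500000, DF = 0.923668, PV = 20.782527
  t = 1.5000: CF_t = 22.500000, DF = 0.887715, PV = 19.973596
  t = 2.0000: CF_t = 22.500000, DF = 0.853162, PV = 19.196152
  t = 2.5000: CF_t = 22.500000, DF = 0.819954, PV = 18.448969
  t = 3.0000: CF_t = 1022.500000, DF = 0.788039, PV = 805.769472
Price P = sum_t PV_t = 905.794935
Macaulay numerator sum_t t * PV_t:
  t * PV_t at t = 0.5000: 10.812110
  t * PV_t at t = 1.0000: 20.782527
  t * PV_t at t = 1.5000: 29.960394
  t * PV_t at t = 2.0000: 38.392304
  t * PV_t at t = 2.5000: 46.122422
  t * PV_t at t = 3.0000: 2417.308416
Macaulay duration D = (sum_t t * PV_t) / P = 2563.378173 / 905.794935 = 2.829976

Answer: Macaulay duration = 2.8300 years


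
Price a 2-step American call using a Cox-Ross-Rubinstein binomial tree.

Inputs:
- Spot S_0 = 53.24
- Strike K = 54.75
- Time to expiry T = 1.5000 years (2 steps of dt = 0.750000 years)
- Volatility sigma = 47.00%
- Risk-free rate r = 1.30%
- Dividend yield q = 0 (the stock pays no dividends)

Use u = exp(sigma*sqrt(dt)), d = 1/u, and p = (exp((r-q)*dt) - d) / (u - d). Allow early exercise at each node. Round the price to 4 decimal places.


Answer: Price = V(0,0) = 10.8543

Derivation:
dt = T/N = 0.750000
u = exp(sigma*sqrt(dt)) = 1.502352; d = 1/u = 0.665623
p = (exp((r-q)*dt) - d) / (u - d) = 0.411334
Discount per step: exp(-r*dt) = 0.990297
Stock lattice S(k, i) with i counting down-moves:
  k=0: S(0,0) = 53.2400
  k=1: S(1,0) = 79.9852; S(1,1) = 35.4378
  k=2: S(2,0) = 120.1660; S(2,1) = 53.2400; S(2,2) = 23.5882
Terminal payoffs V(N, i) = max(S_T - K, 0):
  V(2,0) = 65.415970; V(2,1) = 0.000000; V(2,2) = 0.000000
Backward induction: V(k, i) = exp(-r*dt) * [p * V(k+1, i) + (1-p) * V(k+1, i+1)]; then take max(V_cont, immediate exercise) for American.
  V(1,0) = exp(-r*dt) * [p*65.415970 + (1-p)*0.000000] = 26.646706; exercise = 25.235225; V(1,0) = max -> 26.646706
  V(1,1) = exp(-r*dt) * [p*0.000000 + (1-p)*0.000000] = 0.000000; exercise = 0.000000; V(1,1) = max -> 0.000000
  V(0,0) = exp(-r*dt) * [p*26.646706 + (1-p)*0.000000] = 10.854336; exercise = 0.000000; V(0,0) = max -> 10.854336


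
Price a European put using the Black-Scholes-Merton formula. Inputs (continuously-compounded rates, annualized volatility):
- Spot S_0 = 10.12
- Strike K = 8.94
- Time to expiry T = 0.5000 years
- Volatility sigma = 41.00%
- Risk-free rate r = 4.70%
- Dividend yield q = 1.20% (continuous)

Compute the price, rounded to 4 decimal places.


Answer: Price = 0.5447

Derivation:
d1 = (ln(S/K) + (r - q + 0.5*sigma^2) * T) / (sigma * sqrt(T)) = 0.63295741
d2 = d1 - sigma * sqrt(T) = 0.34304363
exp(-rT) = 0.97677397; exp(-qT) = 0.99401796
P = K * exp(-rT) * N(-d2) - S_0 * exp(-qT) * N(-d1)
N(-d1) = 0.26338073; N(-d2) = 0.36578282
P = 8.9400 * 0.97677397 * 0.36578282 - 10.1200 * 0.99401796 * 0.26338073 = 0.5447


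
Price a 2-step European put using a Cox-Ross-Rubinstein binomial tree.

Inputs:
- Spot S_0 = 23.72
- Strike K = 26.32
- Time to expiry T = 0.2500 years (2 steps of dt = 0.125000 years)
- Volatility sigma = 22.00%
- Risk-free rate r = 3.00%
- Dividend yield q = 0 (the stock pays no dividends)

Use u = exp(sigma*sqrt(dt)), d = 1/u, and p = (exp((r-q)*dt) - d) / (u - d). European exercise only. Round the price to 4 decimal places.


dt = T/N = 0.125000
u = exp(sigma*sqrt(dt)) = 1.080887; d = 1/u = 0.925166
p = (exp((r-q)*dt) - d) / (u - d) = 0.504691
Discount per step: exp(-r*dt) = 0.996257
Stock lattice S(k, i) with i counting down-moves:
  k=0: S(0,0) = 23.7200
  k=1: S(1,0) = 25.6386; S(1,1) = 21.9449
  k=2: S(2,0) = 27.7125; S(2,1) = 23.7200; S(2,2) = 20.3027
Terminal payoffs V(N, i) = max(K - S_T, 0):
  V(2,0) = 0.000000; V(2,1) = 2.600000; V(2,2) = 6.017276
Backward induction: V(k, i) = exp(-r*dt) * [p * V(k+1, i) + (1-p) * V(k+1, i+1)].
  V(1,0) = exp(-r*dt) * [p*0.000000 + (1-p)*2.600000] = 1.282983
  V(1,1) = exp(-r*dt) * [p*2.600000 + (1-p)*6.017276] = 4.276540
  V(0,0) = exp(-r*dt) * [p*1.282983 + (1-p)*4.276540] = 2.755366

Answer: Price = V(0,0) = 2.7554


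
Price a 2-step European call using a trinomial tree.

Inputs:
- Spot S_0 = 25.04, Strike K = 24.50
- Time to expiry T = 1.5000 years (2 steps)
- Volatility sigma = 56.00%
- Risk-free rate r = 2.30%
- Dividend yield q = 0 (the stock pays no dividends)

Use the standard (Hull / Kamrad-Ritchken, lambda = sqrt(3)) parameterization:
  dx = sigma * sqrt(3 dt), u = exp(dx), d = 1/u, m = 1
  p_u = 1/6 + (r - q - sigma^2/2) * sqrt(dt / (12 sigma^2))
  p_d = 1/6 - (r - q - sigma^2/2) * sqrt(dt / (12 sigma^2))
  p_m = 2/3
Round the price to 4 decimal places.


Answer: Price = V(0,0) = 6.0854

Derivation:
dt = T/N = 0.750000; dx = sigma*sqrt(3*dt) = 0.840000
u = exp(dx) = 2.316367; d = 1/u = 0.431711
p_u = 0.106935, p_m = 0.666667, p_d = 0.226399
Discount per step: exp(-r*dt) = 0.982898
Stock lattice S(k, j) with j the centered position index:
  k=0: S(0,+0) = 25.0400
  k=1: S(1,-1) = 10.8100; S(1,+0) = 25.0400; S(1,+1) = 58.0018
  k=2: S(2,-2) = 4.6668; S(2,-1) = 10.8100; S(2,+0) = 25.0400; S(2,+1) = 58.0018; S(2,+2) = 134.3535
Terminal payoffs V(N, j) = max(S_T - K, 0):
  V(2,-2) = 0.000000; V(2,-1) = 0.000000; V(2,+0) = 0.540000; V(2,+1) = 33.501829; V(2,+2) = 109.853522
Backward induction: V(k, j) = exp(-r*dt) * [p_u * V(k+1, j+1) + p_m * V(k+1, j) + p_d * V(k+1, j-1)]
  V(1,-1) = exp(-r*dt) * [p_u*0.540000 + p_m*0.000000 + p_d*0.000000] = 0.056757
  V(1,+0) = exp(-r*dt) * [p_u*33.501829 + p_m*0.540000 + p_d*0.000000] = 3.875077
  V(1,+1) = exp(-r*dt) * [p_u*109.853522 + p_m*33.501829 + p_d*0.540000] = 33.618984
  V(0,+0) = exp(-r*dt) * [p_u*33.618984 + p_m*3.875077 + p_d*0.056757] = 6.085381


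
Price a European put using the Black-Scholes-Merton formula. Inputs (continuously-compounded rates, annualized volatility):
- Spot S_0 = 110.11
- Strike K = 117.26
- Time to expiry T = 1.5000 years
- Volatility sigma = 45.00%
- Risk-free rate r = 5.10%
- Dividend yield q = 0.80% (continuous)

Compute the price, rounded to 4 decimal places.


Answer: Price = 23.5170

Derivation:
d1 = (ln(S/K) + (r - q + 0.5*sigma^2) * T) / (sigma * sqrt(T)) = 0.27844561
d2 = d1 - sigma * sqrt(T) = -0.27268958
exp(-rT) = 0.92635291; exp(-qT) = 0.98807171
P = K * exp(-rT) * N(-d2) - S_0 * exp(-qT) * N(-d1)
N(-d1) = 0.39033516; N(-d2) = 0.60745408
P = 117.2600 * 0.92635291 * 0.60745408 - 110.1100 * 0.98807171 * 0.39033516 = 23.5170


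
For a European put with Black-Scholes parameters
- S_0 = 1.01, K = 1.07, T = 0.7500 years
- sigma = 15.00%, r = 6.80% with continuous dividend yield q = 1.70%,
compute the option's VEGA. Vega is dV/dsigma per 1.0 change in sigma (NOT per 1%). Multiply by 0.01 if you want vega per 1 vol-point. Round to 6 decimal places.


d1 = -0.0848382936; d2 = -0.2147421042
phi(d1) = 0.3975091600; exp(-qT) = 0.9873309369; exp(-rT) = 0.9502786705
Vega = S * exp(-qT) * phi(d1) * sqrt(T) = 1.0100 * 0.9873309369 * 0.3975091600 * 0.8660254038 = 0.343291

Answer: Vega = 0.343291


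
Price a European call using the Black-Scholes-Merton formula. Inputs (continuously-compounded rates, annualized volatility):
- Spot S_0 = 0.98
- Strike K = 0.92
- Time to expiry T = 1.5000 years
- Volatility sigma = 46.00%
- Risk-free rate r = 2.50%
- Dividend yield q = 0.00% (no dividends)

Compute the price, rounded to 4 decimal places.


Answer: Price = 0.2571

Derivation:
d1 = (ln(S/K) + (r - q + 0.5*sigma^2) * T) / (sigma * sqrt(T)) = 0.46039562
d2 = d1 - sigma * sqrt(T) = -0.10298702
exp(-rT) = 0.96319442; exp(-qT) = 1.00000000
C = S_0 * exp(-qT) * N(d1) - K * exp(-rT) * N(d2)
N(d1) = 0.67738386; N(d2) = 0.45898664
C = 0.9800 * 1.00000000 * 0.67738386 - 0.9200 * 0.96319442 * 0.45898664 = 0.2571


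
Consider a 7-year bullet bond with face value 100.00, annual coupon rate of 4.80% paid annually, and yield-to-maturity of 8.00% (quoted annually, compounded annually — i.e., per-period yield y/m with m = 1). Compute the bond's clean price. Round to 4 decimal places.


Answer: Price = 83.3396

Derivation:
Coupon per period c = face * coupon_rate / m = 4.800000
Periods per year m = 1; per-period yield y/m = 0.080000
Number of cashflows N = 7
Cashflows (t years, CF_t, discount factor 1/(1+y/m)^(m*t), PV):
  t = 1.0000: CF_t = 4.800000, DF = 0.925926, PV = 4.444444
  t = 2.0000: CF_t = 4.800000, DF = 0.857339, PV = 4.115226
  t = 3.0000: CF_t = 4.800000, DF = 0.793832, PV = 3.810395
  t = 4.0000: CF_t = 4.800000, DF = 0.735030, PV = 3.528143
  t = 5.0000: CF_t = 4.800000, DF = 0.680583, PV = 3.266799
  t = 6.0000: CF_t = 4.800000, DF = 0.630170, PV = 3.024814
  t = 7.0000: CF_t = 104.800000, DF = 0.583490, PV = 61.149793
Price P = sum_t PV_t = 83.339616


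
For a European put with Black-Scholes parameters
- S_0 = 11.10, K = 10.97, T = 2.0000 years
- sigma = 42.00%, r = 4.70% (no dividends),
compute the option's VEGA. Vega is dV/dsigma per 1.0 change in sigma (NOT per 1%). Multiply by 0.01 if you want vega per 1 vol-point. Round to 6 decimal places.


Answer: Vega = 5.594206

Derivation:
d1 = 0.4750761459; d2 = -0.1188935503
phi(d1) = 0.3563694856; exp(-qT) = 1.0000000000; exp(-rT) = 0.9102827622
Vega = S * exp(-qT) * phi(d1) * sqrt(T) = 11.1000 * 1.0000000000 * 0.3563694856 * 1.4142135624 = 5.594206


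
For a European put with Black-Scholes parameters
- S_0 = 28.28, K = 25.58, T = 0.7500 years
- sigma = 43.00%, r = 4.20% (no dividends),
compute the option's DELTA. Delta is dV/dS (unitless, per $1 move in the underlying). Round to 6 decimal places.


Answer: Delta = -0.294515

Derivation:
d1 = 0.5402428795; d2 = 0.1678519559
phi(d1) = 0.3447727697; exp(-qT) = 1.0000000000; exp(-rT) = 0.9689909565
N(-d1) = 0.2945147725
Delta = -exp(-qT) * N(-d1) = -1.0000000000 * 0.2945147725 = -0.294515


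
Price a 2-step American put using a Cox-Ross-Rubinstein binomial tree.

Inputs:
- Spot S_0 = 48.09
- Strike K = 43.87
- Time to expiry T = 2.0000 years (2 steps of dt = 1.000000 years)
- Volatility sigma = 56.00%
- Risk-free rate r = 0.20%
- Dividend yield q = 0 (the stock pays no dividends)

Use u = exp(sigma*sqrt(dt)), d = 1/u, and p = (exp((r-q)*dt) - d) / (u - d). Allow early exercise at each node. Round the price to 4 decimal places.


Answer: Price = V(0,0) = 11.3085

Derivation:
dt = T/N = 1.000000
u = exp(sigma*sqrt(dt)) = 1.750673; d = 1/u = 0.571209
p = (exp((r-q)*dt) - d) / (u - d) = 0.365245
Discount per step: exp(-r*dt) = 0.998002
Stock lattice S(k, i) with i counting down-moves:
  k=0: S(0,0) = 48.0900
  k=1: S(1,0) = 84.1898; S(1,1) = 27.4694
  k=2: S(2,0) = 147.3888; S(2,1) = 48.0900; S(2,2) = 15.6908
Terminal payoffs V(N, i) = max(K - S_T, 0):
  V(2,0) = 0.000000; V(2,1) = 0.000000; V(2,2) = 28.179205
Backward induction: V(k, i) = exp(-r*dt) * [p * V(k+1, i) + (1-p) * V(k+1, i+1)]; then take max(V_cont, immediate exercise) for American.
  V(1,0) = exp(-r*dt) * [p*0.000000 + (1-p)*0.000000] = 0.000000; exercise = 0.000000; V(1,0) = max -> 0.000000
  V(1,1) = exp(-r*dt) * [p*0.000000 + (1-p)*28.179205] = 17.851157; exercise = 16.400556; V(1,1) = max -> 17.851157
  V(0,0) = exp(-r*dt) * [p*0.000000 + (1-p)*17.851157] = 11.308475; exercise = 0.000000; V(0,0) = max -> 11.308475


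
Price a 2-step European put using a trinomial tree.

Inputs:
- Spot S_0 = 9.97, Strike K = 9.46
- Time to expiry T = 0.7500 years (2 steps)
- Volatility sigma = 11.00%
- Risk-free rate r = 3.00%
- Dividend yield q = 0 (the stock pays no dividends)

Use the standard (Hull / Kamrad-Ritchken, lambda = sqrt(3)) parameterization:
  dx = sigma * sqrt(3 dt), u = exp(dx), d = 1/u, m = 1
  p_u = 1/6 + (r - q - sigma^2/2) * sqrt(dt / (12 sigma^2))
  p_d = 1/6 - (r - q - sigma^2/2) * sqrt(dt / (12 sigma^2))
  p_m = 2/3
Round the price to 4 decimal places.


Answer: Price = V(0,0) = 0.1234

Derivation:
dt = T/N = 0.375000; dx = sigma*sqrt(3*dt) = 0.116673
u = exp(dx) = 1.123751; d = 1/u = 0.889876
p_u = 0.205156, p_m = 0.666667, p_d = 0.128178
Discount per step: exp(-r*dt) = 0.988813
Stock lattice S(k, j) with j the centered position index:
  k=0: S(0,+0) = 9.9700
  k=1: S(1,-1) = 8.8721; S(1,+0) = 9.9700; S(1,+1) = 11.2038
  k=2: S(2,-2) = 7.8950; S(2,-1) = 8.8721; S(2,+0) = 9.9700; S(2,+1) = 11.2038; S(2,+2) = 12.5903
Terminal payoffs V(N, j) = max(K - S_T, 0):
  V(2,-2) = 1.564955; V(2,-1) = 0.587932; V(2,+0) = 0.000000; V(2,+1) = 0.000000; V(2,+2) = 0.000000
Backward induction: V(k, j) = exp(-r*dt) * [p_u * V(k+1, j+1) + p_m * V(k+1, j) + p_d * V(k+1, j-1)]
  V(1,-1) = exp(-r*dt) * [p_u*0.000000 + p_m*0.587932 + p_d*1.564955] = 0.585918
  V(1,+0) = exp(-r*dt) * [p_u*0.000000 + p_m*0.000000 + p_d*0.587932] = 0.074517
  V(1,+1) = exp(-r*dt) * [p_u*0.000000 + p_m*0.000000 + p_d*0.000000] = 0.000000
  V(0,+0) = exp(-r*dt) * [p_u*0.000000 + p_m*0.074517 + p_d*0.585918] = 0.123383


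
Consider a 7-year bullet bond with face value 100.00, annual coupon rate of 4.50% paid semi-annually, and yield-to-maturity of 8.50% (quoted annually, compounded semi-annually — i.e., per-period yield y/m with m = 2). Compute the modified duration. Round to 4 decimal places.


Answer: Modified duration = 5.6994

Derivation:
Coupon per period c = face * coupon_rate / m = 2.250000
Periods per year m = 2; per-period yield y/m = 0.042500
Number of cashflows N = 14
Cashflows (t years, CF_t, discount factor 1/(1+y/m)^(m*t), PV):
  t = 0.5000: CF_t = 2.250000, DF = 0.959233, PV = 2.158273
  t = 1.0000: CF_t = 2.250000, DF = 0.920127, PV = 2.070286
  t = 1.5000: CF_t = 2.250000, DF = 0.882616, PV = 1.985886
  t = 2.0000: CF_t = 2.250000, DF = 0.846634, PV = 1.904927
  t = 2.5000: CF_t = 2.250000, DF = 0.812119, PV = 1.827268
  t = 3.0000: CF_t = 2.250000, DF = 0.779011, PV = 1.752775
  t = 3.5000: CF_t = 2.250000, DF = 0.747253, PV = 1.681319
  t = 4.0000: CF_t = 2.250000, DF = 0.716789, PV = 1.612776
  t = 4.5000: CF_t = 2.250000, DF = 0.687568, PV = 1.547027
  t = 5.0000: CF_t = 2.250000, DF = 0.659537, PV = 1.483959
  t = 5.5000: CF_t = 2.250000, DF = 0.632650, PV = 1.423462
  t = 6.0000: CF_t = 2.250000, DF = 0.606858, PV = 1.365431
  t = 6.5000: CF_t = 2.250000, DF = 0.582118, PV = 1.309766
  t = 7.0000: CF_t = 102.250000, DF = 0.558387, PV = 57.095046
Price P = sum_t PV_t = 79.218200
First compute Macaulay numerator sum_t t * PV_t:
  t * PV_t at t = 0.5000: 1.079137
  t * PV_t at t = 1.0000: 2.070286
  t * PV_t at t = 1.5000: 2.978829
  t * PV_t at t = 2.0000: 3.809853
  t * PV_t at t = 2.5000: 4.568169
  t * PV_t at t = 3.0000: 5.258325
  t * PV_t at t = 3.5000: 5.884616
  t * PV_t at t = 4.0000: 6.451103
  t * PV_t at t = 4.5000: 6.961622
  t * PV_t at t = 5.0000: 7.419795
  t * PV_t at t = 5.5000: 7.829040
  t * PV_t at t = 6.0000: 8.192586
  t * PV_t at t = 6.5000: 8.513479
  t * PV_t at t = 7.0000: 399.665321
Macaulay duration D = 470.682161 / 79.218200 = 5.941591
Modified duration = D / (1 + y/m) = 5.941591 / (1 + 0.042500) = 5.699368


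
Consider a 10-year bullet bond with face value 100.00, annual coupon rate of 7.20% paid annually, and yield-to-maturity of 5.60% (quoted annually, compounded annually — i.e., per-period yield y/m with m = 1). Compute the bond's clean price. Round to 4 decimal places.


Coupon per period c = face * coupon_rate / m = 7.200000
Periods per year m = 1; per-period yield y/m = 0.056000
Number of cashflows N = 10
Cashflows (t years, CF_t, discount factor 1/(1+y/m)^(m*t), PV):
  t = 1.0000: CF_t = 7.200000, DF = 0.946970, PV = 6.818182
  t = 2.0000: CF_t = 7.200000, DF = 0.896752, PV = 6.456612
  t = 3.0000: CF_t = 7.200000, DF = 0.849197, PV = 6.114216
  t = 4.0000: CF_t = 7.200000, DF = 0.804163, PV = 5.789977
  t = 5.0000: CF_t = 7.200000, DF = 0.761518, PV = 5.482933
  t = 6.0000: CF_t = 7.200000, DF = 0.721135, PV = 5.192171
  t = 7.0000: CF_t = 7.200000, DF = 0.682893, PV = 4.916829
  t = 8.0000: CF_t = 7.200000, DF = 0.646679, PV = 4.656088
  t = 9.0000: CF_t = 7.200000, DF = 0.612385, PV = 4.409174
  t = 10.0000: CF_t = 107.200000, DF = 0.579910, PV = 62.166384
Price P = sum_t PV_t = 112.002563

Answer: Price = 112.0026


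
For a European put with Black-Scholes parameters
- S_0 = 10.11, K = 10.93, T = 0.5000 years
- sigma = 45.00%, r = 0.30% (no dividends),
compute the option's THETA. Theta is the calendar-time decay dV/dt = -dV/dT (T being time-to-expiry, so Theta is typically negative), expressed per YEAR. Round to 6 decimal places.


Answer: Theta = -1.257706

Derivation:
d1 = -0.0812741280; d2 = -0.3994721795
phi(d1) = 0.3976268505; exp(-qT) = 1.0000000000; exp(-rT) = 0.9985011244
Theta = -S*exp(-qT)*phi(d1)*sigma/(2*sqrt(T)) + r*K*exp(-rT)*N(-d2) - q*S*exp(-qT)*N(-d1)
N(-d1) = 0.5323880256; N(-d2) = 0.6552273406; sqrt(T) = 0.7071067812
Term 1 = -10.1100 * 1.0000000000 * 0.3976268505 * 0.4500 / (2 * 0.7071067812) = -1.2791585404
Term 2 = 0.0030 * 10.9300 * 0.9985011244 * 0.6552273406 = 0.0214527013
Term 3 = 0 (no dividend yield, q = 0)
Theta = -1.2791585404 + (0.0214527013) + (0.0000000000) = -1.257706


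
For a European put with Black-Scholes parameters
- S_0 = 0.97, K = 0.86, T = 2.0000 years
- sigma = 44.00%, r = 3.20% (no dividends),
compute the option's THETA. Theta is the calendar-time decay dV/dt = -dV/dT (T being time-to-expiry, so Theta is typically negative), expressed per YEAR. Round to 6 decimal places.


d1 = 0.6074106426; d2 = -0.0148433248
phi(d1) = 0.3317371377; exp(-qT) = 1.0000000000; exp(-rT) = 0.9380049995
Theta = -S*exp(-qT)*phi(d1)*sigma/(2*sqrt(T)) + r*K*exp(-rT)*N(-d2) - q*S*exp(-qT)*N(-d1)
N(-d1) = 0.2717892137; N(-d2) = 0.5059214124; sqrt(T) = 1.4142135624
Term 1 = -0.9700 * 1.0000000000 * 0.3317371377 * 0.4400 / (2 * 1.4142135624) = -0.0500580019
Term 2 = 0.0320 * 0.8600 * 0.9380049995 * 0.5059214124 = 0.0130598035
Term 3 = 0 (no dividend yield, q = 0)
Theta = -0.0500580019 + (0.0130598035) + (0.0000000000) = -0.036998

Answer: Theta = -0.036998


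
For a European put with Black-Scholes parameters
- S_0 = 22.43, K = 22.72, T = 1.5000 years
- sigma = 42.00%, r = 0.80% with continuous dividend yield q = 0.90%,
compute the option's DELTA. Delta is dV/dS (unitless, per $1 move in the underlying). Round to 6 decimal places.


d1 = 0.2293067557; d2 = -0.2850860903
phi(d1) = 0.3885904463; exp(-qT) = 0.9865907163; exp(-rT) = 0.9880717129
N(-d1) = 0.4093152515
Delta = -exp(-qT) * N(-d1) = -0.9865907163 * 0.4093152515 = -0.403827

Answer: Delta = -0.403827


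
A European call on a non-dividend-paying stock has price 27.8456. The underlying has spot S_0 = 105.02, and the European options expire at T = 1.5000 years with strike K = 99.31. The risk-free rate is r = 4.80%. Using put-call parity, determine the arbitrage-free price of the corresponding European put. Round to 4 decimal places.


Answer: Put price = 15.2366

Derivation:
Put-call parity: C - P = S_0 * exp(-qT) - K * exp(-rT).
S_0 * exp(-qT) = 105.0200 * 1.00000000 = 105.02000000
K * exp(-rT) = 99.3100 * 0.93053090 = 92.41102326
P = C - S*exp(-qT) + K*exp(-rT)
P = 27.8456 - 105.02000000 + 92.41102326 = 15.2366
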